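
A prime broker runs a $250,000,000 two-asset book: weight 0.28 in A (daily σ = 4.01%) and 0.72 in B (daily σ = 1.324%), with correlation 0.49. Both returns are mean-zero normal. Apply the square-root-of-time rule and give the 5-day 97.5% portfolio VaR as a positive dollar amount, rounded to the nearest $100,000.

σ_p = √(0.28²·4.01² + 0.72²·1.324² + 2·0.49·0.28·0.72·4.01·1.324) = 1.794%.
σ_{5d} = 1.794% × √5 = 4.012%.
z(97.5%) = 1.960.
VaR = 1.960 × 4.012% = 7.864%; on $250,000,000 that is $19,660,000.

$19,700,000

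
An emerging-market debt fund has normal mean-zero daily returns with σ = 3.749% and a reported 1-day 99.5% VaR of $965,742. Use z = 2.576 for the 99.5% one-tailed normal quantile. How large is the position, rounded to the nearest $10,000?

VaR as a fraction of value: z·σ = 2.576 × 3.749% = 9.65742%.
Position = $965,742 / 0.0965742 = $9,999,996.

$10,000,000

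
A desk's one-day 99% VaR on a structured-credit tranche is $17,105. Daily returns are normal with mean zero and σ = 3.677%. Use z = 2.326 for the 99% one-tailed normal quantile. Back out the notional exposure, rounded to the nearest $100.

VaR as a fraction of value: z·σ = 2.326 × 3.677% = 8.5527%.
Position = $17,105 / 0.085527 = $199,995.

$200,000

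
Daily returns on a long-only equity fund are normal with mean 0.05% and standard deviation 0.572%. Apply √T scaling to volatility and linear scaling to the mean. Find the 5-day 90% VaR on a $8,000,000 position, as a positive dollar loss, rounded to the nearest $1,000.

$111,000

At 90%, z = 1.282.
σ_{5d} = 0.572% × √5 = 1.279%; μ_{5d} = 5 × 0.05% = 0.250%.
VaR = −(0.250%) + 1.282 × 1.279% = 1.390%.
On $8,000,000: 0.01390 × $8,000,000 = $111,200.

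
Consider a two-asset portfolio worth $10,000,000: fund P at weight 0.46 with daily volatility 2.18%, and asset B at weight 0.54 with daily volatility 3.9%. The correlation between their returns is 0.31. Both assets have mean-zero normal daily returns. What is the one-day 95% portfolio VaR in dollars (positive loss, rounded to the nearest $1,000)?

σ_p² = 0.46²·2.18² + 0.54²·3.9² + 2·0.31·0.46·0.54·2.18·3.9 = 6.7502 (%²).
σ_p = √6.7502 = 2.598%.
At 95%, z = 1.645.
VaR = 1.645 × 2.598% = 4.274%; on $10,000,000 that is $427,400.

$427,000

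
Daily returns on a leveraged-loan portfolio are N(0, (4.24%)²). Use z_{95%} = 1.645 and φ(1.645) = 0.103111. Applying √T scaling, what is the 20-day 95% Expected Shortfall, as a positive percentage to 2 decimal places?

σ_{20d} = 4.24% × √20 = 18.962%.
ES multiplier = φ(z)/(1−α) = 0.103111/0.05 = 2.062.
ES = 18.962% × 2.062 = 39.100%.

39.10%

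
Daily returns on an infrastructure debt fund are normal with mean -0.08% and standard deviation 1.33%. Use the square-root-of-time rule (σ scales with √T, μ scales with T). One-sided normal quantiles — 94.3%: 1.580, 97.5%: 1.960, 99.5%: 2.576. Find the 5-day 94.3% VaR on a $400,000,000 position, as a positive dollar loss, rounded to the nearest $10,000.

σ_{5d} = 1.33% × √5 = 2.974%; μ_{5d} = 5 × -0.08% = -0.400%.
VaR = −(-0.400%) + 1.580 × 2.974% = 5.099%.
On $400,000,000: 0.05099 × $400,000,000 = $20,396,000.

$20,400,000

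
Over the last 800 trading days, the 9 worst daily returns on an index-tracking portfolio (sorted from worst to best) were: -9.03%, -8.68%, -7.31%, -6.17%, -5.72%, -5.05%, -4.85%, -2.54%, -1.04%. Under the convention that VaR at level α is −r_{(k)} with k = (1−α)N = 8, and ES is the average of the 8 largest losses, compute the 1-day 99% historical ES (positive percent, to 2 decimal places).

The 8 worst returns sum to -49.35%.
ES = −(-49.35%) / 8 = 6.16875% ≈ 6.17%.

6.17%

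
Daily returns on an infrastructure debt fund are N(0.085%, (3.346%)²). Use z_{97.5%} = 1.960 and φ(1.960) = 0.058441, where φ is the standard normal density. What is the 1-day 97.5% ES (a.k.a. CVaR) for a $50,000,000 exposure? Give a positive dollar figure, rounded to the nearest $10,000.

Tail multiplier: φ(z)/(1−α) = 0.058441 / 0.025 = 2.338.
ES = −(0.085%) + 3.346% × 2.338 = 7.738%.
On $50,000,000: 0.07738 × $50,000,000 = $3,869,000.

$3,870,000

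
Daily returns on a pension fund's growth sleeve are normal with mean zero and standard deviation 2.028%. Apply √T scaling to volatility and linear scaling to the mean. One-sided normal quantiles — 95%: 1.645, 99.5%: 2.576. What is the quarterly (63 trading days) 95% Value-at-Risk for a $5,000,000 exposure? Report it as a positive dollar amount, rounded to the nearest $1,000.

$1,324,000

σ_{63d} = 2.028% × √63 = 16.097%.
VaR = 1.645 × 16.097% = 26.480%.
On $5,000,000: 0.26480 × $5,000,000 = $1,324,000.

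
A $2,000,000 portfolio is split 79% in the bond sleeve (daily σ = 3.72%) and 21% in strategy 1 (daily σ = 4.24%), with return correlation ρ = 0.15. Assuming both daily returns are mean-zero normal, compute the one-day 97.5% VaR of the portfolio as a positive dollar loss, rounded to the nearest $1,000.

$125,000

σ_p² = 0.79²·3.72² + 0.21²·4.24² + 2·0.15·0.79·0.21·3.72·4.24 = 10.2144 (%²).
σ_p = √10.2144 = 3.196%.
At 97.5%, z = 1.960.
VaR = 1.960 × 3.196% = 6.264%; on $2,000,000 that is $125,280.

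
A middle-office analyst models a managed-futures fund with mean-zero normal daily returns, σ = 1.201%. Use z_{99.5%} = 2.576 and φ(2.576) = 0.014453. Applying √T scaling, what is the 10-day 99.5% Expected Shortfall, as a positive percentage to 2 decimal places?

10.98%

σ_{10d} = 1.201% × √10 = 3.798%.
ES multiplier = φ(z)/(1−α) = 0.014453/0.005 = 2.891.
ES = 3.798% × 2.891 = 10.980%.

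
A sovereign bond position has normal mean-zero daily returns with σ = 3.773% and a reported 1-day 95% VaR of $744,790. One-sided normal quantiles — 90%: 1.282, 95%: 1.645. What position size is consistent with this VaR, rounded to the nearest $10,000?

VaR as a fraction of value: z·σ = 1.645 × 3.773% = 6.20658%.
Position = $744,790 / 0.0620658 = $11,999,997.

$12,000,000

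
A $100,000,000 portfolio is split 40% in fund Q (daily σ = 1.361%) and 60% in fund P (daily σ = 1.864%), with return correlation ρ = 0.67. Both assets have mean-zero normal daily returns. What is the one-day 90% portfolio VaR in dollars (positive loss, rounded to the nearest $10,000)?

$1,970,000

σ_p² = 0.4²·1.361² + 0.6²·1.864² + 2·0.67·0.4·0.6·1.361·1.864 = 2.3631 (%²).
σ_p = √2.3631 = 1.537%.
At 90%, z = 1.282.
VaR = 1.282 × 1.537% = 1.970%; on $100,000,000 that is $1,970,000.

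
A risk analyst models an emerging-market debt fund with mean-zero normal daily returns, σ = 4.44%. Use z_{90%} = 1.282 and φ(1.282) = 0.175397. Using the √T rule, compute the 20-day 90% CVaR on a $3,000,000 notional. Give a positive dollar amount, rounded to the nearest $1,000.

$1,045,000

σ_{20d} = 4.44% × √20 = 19.856%.
ES multiplier = φ(z)/(1−α) = 0.175397/0.1 = 1.754.
ES = 19.856% × 1.754 = 34.827%; on $3,000,000: $1,044,810.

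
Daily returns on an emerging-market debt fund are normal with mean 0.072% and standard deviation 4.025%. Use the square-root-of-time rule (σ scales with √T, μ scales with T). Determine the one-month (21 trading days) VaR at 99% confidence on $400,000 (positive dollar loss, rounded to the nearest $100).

$165,600

At 99%, z = 2.326.
σ_{21d} = 4.025% × √21 = 18.445%; μ_{21d} = 21 × 0.072% = 1.512%.
VaR = −(1.512%) + 2.326 × 18.445% = 41.391%.
On $400,000: 0.41391 × $400,000 = $165,564.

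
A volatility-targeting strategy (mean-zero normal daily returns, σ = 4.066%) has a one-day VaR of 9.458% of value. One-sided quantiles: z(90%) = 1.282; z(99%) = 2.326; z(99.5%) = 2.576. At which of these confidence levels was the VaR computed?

99%

Implied z = VaR/σ = 9.458 / 4.066 = 2.326.
This matches z(99%) = 2.326.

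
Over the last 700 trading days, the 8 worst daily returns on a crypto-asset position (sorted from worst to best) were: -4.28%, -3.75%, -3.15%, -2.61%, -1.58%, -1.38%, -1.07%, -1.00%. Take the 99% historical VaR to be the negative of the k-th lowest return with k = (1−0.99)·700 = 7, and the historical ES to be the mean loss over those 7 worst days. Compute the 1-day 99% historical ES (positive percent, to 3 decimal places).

2.546%

The 7 worst returns sum to -17.82%.
ES = −(-17.82%) / 7 = 2.5457…% ≈ 2.546%.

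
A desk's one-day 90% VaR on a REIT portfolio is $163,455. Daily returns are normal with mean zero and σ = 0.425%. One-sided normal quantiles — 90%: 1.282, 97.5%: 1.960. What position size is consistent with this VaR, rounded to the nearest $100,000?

VaR as a fraction of value: z·σ = 1.282 × 0.425% = 0.54485%.
Position = $163,455 / 0.0054485 = $30,000,000.

$30,000,000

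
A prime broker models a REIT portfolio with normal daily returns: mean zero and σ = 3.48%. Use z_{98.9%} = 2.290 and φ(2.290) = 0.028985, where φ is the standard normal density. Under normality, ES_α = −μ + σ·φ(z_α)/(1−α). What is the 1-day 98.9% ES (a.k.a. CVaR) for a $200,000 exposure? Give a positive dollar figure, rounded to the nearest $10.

$18,340

Tail multiplier: φ(z)/(1−α) = 0.028985 / 0.011 = 2.635.
ES = 3.48% × 2.635 = 9.170%.
On $200,000: 0.09170 × $200,000 = $18,340.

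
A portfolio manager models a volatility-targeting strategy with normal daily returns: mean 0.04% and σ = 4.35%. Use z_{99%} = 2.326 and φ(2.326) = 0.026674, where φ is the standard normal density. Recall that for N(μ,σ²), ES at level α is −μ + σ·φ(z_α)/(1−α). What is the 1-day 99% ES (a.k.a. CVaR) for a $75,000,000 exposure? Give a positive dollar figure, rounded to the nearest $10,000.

$8,670,000

Tail multiplier: φ(z)/(1−α) = 0.026674 / 0.01 = 2.667.
ES = −(0.04%) + 4.35% × 2.667 = 11.561%.
On $75,000,000: 0.11561 × $75,000,000 = $8,670,750.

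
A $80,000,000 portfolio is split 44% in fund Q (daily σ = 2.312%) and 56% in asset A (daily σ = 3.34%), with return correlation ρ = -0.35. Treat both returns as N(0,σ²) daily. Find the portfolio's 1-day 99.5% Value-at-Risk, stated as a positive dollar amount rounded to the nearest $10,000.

$3,690,000

σ_p² = 0.44²·2.312² + 0.56²·3.34² + 2·-0.35·0.44·0.56·2.312·3.34 = 3.2014 (%²).
σ_p = √3.2014 = 1.789%.
At 99.5%, z = 2.576.
VaR = 2.576 × 1.789% = 4.608%; on $80,000,000 that is $3,686,400.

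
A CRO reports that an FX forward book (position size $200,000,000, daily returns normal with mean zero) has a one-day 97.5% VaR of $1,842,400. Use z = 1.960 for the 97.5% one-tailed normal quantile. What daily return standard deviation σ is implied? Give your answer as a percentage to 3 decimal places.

0.470%

VaR as a fraction: $1,842,400 / $200,000,000 = 0.921%.
σ = VaR / z = 0.921% / 1.960 = 0.470%.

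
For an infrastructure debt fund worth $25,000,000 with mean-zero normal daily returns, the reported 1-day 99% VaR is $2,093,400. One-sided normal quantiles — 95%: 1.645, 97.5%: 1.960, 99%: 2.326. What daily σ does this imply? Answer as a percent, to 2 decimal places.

3.60%

VaR as a fraction: $2,093,400 / $25,000,000 = 8.374%.
σ = VaR / z = 8.374% / 2.326 = 3.600%.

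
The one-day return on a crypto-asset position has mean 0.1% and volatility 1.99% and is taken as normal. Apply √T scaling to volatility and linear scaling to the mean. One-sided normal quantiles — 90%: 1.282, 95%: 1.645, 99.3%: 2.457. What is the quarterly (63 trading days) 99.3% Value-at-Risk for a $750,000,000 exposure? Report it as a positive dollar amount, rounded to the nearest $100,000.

$243,800,000

σ_{63d} = 1.99% × √63 = 15.795%; μ_{63d} = 63 × 0.1% = 6.300%.
VaR = −(6.300%) + 2.457 × 15.795% = 32.508%.
On $750,000,000: 0.32508 × $750,000,000 = $243,810,000.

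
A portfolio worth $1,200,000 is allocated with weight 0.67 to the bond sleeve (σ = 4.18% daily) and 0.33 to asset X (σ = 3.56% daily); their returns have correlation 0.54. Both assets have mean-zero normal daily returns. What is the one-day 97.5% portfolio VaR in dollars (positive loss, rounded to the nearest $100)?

σ_p² = 0.67²·4.18² + 0.33²·3.56² + 2·0.54·0.67·0.33·4.18·3.56 = 12.7769 (%²).
σ_p = √12.7769 = 3.574%.
At 97.5%, z = 1.960.
VaR = 1.960 × 3.574% = 7.005%; on $1,200,000 that is $84,060.

$84,100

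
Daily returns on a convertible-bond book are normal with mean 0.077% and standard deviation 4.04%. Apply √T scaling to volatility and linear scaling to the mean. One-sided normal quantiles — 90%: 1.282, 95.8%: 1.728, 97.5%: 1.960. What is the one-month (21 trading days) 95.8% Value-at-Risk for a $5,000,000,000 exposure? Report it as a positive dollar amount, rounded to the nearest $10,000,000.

σ_{21d} = 4.04% × √21 = 18.514%; μ_{21d} = 21 × 0.077% = 1.617%.
VaR = −(1.617%) + 1.728 × 18.514% = 30.375%.
On $5,000,000,000: 0.30375 × $5,000,000,000 = $1,518,750,000.

$1,520,000,000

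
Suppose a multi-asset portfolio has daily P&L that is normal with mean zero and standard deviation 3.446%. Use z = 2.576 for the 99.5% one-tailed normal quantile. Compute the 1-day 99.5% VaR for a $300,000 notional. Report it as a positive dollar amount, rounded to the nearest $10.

$26,630

VaR = z·σ = 2.576 × 3.446% = 8.877%.
On $300,000: 0.08877 × $300,000 = $26,631.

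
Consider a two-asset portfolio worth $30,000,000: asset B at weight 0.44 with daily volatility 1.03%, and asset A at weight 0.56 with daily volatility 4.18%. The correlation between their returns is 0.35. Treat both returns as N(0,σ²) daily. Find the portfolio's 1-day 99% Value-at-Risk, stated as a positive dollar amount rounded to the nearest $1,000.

$1,769,000

σ_p² = 0.44²·1.03² + 0.56²·4.18² + 2·0.35·0.44·0.56·1.03·4.18 = 6.4273 (%²).
σ_p = √6.4273 = 2.535%.
At 99%, z = 2.326.
VaR = 2.326 × 2.535% = 5.896%; on $30,000,000 that is $1,768,800.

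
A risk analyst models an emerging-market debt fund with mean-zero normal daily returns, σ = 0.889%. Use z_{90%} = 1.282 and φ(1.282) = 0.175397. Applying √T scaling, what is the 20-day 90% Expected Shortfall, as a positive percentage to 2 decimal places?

6.97%

σ_{20d} = 0.889% × √20 = 3.976%.
ES multiplier = φ(z)/(1−α) = 0.175397/0.1 = 1.754.
ES = 3.976% × 1.754 = 6.974%.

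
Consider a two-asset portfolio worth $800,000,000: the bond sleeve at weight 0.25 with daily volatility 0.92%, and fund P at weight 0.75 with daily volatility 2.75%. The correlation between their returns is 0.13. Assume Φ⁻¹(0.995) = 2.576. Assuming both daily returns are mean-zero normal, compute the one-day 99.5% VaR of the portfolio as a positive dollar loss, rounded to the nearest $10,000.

σ_p² = 0.25²·0.92² + 0.75²·2.75² + 2·0.13·0.25·0.75·0.92·2.75 = 4.4301 (%²).
σ_p = √4.4301 = 2.105%.
VaR = 2.576 × 2.105% = 5.422%; on $800,000,000 that is $43,376,000.

$43,380,000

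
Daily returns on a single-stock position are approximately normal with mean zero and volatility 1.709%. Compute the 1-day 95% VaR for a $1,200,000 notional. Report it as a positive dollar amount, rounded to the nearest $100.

$33,700

At 95% one-sided, z = 1.645.
VaR = z·σ = 1.645 × 1.709% = 2.811%.
On $1,200,000: 0.02811 × $1,200,000 = $33,732.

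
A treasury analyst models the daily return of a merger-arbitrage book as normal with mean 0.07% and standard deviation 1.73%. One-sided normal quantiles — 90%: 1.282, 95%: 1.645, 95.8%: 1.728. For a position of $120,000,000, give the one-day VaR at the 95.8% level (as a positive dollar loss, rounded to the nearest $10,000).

$3,500,000

VaR = −μ + z·σ = −(0.07%) + 1.728 × 1.73% = 2.919%.
On $120,000,000: 0.02919 × $120,000,000 = $3,502,800.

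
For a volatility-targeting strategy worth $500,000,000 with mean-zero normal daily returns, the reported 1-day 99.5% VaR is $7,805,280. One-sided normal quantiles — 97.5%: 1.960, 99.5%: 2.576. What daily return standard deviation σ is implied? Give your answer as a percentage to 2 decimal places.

VaR as a fraction: $7,805,280 / $500,000,000 = 1.561%.
σ = VaR / z = 1.561% / 2.576 = 0.606%.

0.61%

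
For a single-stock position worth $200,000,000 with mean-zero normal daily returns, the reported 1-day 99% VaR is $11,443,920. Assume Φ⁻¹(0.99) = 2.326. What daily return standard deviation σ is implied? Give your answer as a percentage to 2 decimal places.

2.46%

VaR as a fraction: $11,443,920 / $200,000,000 = 5.722%.
σ = VaR / z = 5.722% / 2.326 = 2.460%.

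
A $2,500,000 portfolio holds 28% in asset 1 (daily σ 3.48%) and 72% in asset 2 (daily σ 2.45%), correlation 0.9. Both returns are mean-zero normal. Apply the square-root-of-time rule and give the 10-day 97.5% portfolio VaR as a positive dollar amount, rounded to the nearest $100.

σ_p = √(0.28²·3.48² + 0.72²·2.45² + 2·0.9·0.28·0.72·3.48·2.45) = 2.675%.
σ_{10d} = 2.675% × √10 = 8.459%.
z(97.5%) = 1.960.
VaR = 1.960 × 8.459% = 16.580%; on $2,500,000 that is $414,500.

$414,500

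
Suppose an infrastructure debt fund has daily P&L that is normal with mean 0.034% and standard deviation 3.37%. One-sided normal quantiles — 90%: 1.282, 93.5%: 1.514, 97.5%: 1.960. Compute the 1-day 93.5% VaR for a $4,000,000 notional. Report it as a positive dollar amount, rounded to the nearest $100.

$202,700

VaR = −μ + z·σ = −(0.034%) + 1.514 × 3.37% = 5.068%.
On $4,000,000: 0.05068 × $4,000,000 = $202,720.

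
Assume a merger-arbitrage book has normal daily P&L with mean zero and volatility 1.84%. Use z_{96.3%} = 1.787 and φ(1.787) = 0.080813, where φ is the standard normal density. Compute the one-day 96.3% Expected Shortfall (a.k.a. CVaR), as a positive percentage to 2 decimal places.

4.02%

Tail multiplier: φ(z)/(1−α) = 0.080813 / 0.037 = 2.184.
ES = 1.84% × 2.184 = 4.019%.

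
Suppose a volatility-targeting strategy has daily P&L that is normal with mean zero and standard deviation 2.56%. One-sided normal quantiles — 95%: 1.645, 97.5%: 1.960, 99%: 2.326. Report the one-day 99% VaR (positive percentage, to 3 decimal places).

5.955%

VaR = z·σ = 2.326 × 2.56% = 5.955%.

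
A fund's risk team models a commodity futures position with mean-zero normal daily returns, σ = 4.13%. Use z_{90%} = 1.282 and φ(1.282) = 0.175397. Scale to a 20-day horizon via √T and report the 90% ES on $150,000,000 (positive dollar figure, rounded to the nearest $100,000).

$48,600,000

σ_{20d} = 4.13% × √20 = 18.470%.
ES multiplier = φ(z)/(1−α) = 0.175397/0.1 = 1.754.
ES = 18.470% × 1.754 = 32.396%; on $150,000,000: $48,594,000.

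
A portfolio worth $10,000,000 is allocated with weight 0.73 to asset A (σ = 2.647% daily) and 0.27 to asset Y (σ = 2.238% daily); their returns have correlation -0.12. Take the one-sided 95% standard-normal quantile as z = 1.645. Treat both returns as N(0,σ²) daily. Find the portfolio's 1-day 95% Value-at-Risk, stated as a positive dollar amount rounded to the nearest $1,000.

σ_p² = 0.73²·2.647² + 0.27²·2.238² + 2·-0.12·0.73·0.27·2.647·2.238 = 3.8187 (%²).
σ_p = √3.8187 = 1.954%.
VaR = 1.645 × 1.954% = 3.214%; on $10,000,000 that is $321,400.

$321,000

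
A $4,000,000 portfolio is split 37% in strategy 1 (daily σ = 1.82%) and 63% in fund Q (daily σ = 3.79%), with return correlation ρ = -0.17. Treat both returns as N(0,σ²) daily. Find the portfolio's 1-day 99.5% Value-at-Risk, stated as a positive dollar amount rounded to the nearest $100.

$244,000

σ_p² = 0.37²·1.82² + 0.63²·3.79² + 2·-0.17·0.37·0.63·1.82·3.79 = 5.6079 (%²).
σ_p = √5.6079 = 2.368%.
At 99.5%, z = 2.576.
VaR = 2.576 × 2.368% = 6.100%; on $4,000,000 that is $244,000.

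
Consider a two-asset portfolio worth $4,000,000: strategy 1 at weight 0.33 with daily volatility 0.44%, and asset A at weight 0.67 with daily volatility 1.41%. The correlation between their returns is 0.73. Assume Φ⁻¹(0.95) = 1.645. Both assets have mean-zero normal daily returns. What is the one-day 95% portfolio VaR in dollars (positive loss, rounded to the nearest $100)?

σ_p² = 0.33²·0.44² + 0.67²·1.41² + 2·0.73·0.33·0.67·0.44·1.41 = 1.1138 (%²).
σ_p = √1.1138 = 1.055%.
VaR = 1.645 × 1.055% = 1.735%; on $4,000,000 that is $69,400.

$69,400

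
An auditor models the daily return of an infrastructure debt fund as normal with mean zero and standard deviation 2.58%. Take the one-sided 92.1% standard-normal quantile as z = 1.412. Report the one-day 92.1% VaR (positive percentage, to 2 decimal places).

VaR = z·σ = 1.412 × 2.58% = 3.643%.

3.64%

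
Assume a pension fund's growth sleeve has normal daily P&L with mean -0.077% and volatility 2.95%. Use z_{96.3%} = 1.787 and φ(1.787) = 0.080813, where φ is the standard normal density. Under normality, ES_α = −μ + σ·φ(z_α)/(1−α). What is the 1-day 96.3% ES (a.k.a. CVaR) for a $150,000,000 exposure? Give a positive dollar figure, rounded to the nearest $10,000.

$9,780,000

Tail multiplier: φ(z)/(1−α) = 0.080813 / 0.037 = 2.184.
ES = −(-0.077%) + 2.95% × 2.184 = 6.520%.
On $150,000,000: 0.06520 × $150,000,000 = $9,780,000.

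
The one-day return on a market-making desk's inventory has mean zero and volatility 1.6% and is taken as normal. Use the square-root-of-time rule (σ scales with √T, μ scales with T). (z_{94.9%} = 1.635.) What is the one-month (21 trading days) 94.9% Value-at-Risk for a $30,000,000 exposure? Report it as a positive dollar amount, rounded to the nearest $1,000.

σ_{21d} = 1.6% × √21 = 7.332%.
VaR = 1.635 × 7.332% = 11.988%.
On $30,000,000: 0.11988 × $30,000,000 = $3,596,400.

$3,596,000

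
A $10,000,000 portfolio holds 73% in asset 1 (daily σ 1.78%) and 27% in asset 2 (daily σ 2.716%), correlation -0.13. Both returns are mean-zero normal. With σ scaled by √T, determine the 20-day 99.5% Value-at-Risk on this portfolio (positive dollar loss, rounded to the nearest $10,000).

σ_p = √(0.73²·1.78² + 0.27²·2.716² + 2·-0.13·0.73·0.27·1.78·2.716) = 1.407%.
σ_{20d} = 1.407% × √20 = 6.292%.
z(99.5%) = 2.576.
VaR = 2.576 × 6.292% = 16.208%; on $10,000,000 that is $1,620,800.

$1,620,000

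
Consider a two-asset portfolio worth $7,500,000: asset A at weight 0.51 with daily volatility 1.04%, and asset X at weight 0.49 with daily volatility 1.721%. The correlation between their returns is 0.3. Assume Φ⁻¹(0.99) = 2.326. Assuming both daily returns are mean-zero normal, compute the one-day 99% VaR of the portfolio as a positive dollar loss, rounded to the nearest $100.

$195,900

σ_p² = 0.51²·1.04² + 0.49²·1.721² + 2·0.3·0.51·0.49·1.04·1.721 = 1.2608 (%²).
σ_p = √1.2608 = 1.123%.
VaR = 2.326 × 1.123% = 2.612%; on $7,500,000 that is $195,900.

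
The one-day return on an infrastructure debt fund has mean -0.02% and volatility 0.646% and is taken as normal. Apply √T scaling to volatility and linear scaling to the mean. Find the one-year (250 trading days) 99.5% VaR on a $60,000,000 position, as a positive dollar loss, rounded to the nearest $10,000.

At 99.5%, z = 2.576.
σ_{250d} = 0.646% × √250 = 10.214%; μ_{250d} = 250 × -0.02% = -5.000%.
VaR = −(-5.000%) + 2.576 × 10.214% = 31.311%.
On $60,000,000: 0.31311 × $60,000,000 = $18,786,600.

$18,790,000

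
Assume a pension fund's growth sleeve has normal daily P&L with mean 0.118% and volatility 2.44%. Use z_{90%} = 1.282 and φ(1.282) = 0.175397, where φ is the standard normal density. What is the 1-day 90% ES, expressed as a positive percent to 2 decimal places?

Tail multiplier: φ(z)/(1−α) = 0.175397 / 0.1 = 1.754.
ES = −(0.118%) + 2.44% × 1.754 = 4.162%.

4.16%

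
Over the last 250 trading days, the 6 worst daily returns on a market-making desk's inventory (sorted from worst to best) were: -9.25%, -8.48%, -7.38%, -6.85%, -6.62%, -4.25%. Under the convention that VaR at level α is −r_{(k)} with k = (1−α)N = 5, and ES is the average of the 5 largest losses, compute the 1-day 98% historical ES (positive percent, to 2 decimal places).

7.72%

The 5 worst returns sum to -38.58%.
ES = −(-38.58%) / 5 = 7.716% ≈ 7.72%.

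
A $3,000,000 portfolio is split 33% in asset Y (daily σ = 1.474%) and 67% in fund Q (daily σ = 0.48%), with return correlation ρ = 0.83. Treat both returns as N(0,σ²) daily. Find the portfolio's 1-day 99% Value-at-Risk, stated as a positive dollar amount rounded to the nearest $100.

$54,000

σ_p² = 0.33²·1.474² + 0.67²·0.48² + 2·0.83·0.33·0.67·1.474·0.48 = 0.5997 (%²).
σ_p = √0.5997 = 0.774%.
At 99%, z = 2.326.
VaR = 2.326 × 0.774% = 1.800%; on $3,000,000 that is $54,000.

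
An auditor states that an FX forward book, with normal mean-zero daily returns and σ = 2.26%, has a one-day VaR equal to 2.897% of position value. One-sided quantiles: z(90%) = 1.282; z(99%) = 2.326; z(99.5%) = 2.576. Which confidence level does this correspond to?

90%

Implied z = VaR/σ = 2.897 / 2.26 = 1.282.
This matches z(90%) = 1.282.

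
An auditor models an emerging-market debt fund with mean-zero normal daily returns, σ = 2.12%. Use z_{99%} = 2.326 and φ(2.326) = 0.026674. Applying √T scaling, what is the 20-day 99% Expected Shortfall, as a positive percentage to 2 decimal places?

25.29%

σ_{20d} = 2.12% × √20 = 9.481%.
ES multiplier = φ(z)/(1−α) = 0.026674/0.01 = 2.667.
ES = 9.481% × 2.667 = 25.286%.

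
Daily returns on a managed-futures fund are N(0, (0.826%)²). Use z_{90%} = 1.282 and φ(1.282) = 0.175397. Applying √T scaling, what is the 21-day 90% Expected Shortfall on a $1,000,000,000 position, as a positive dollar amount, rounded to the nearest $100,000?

σ_{21d} = 0.826% × √21 = 3.785%.
ES multiplier = φ(z)/(1−α) = 0.175397/0.1 = 1.754.
ES = 3.785% × 1.754 = 6.639%; on $1,000,000,000: $66,390,000.

$66,400,000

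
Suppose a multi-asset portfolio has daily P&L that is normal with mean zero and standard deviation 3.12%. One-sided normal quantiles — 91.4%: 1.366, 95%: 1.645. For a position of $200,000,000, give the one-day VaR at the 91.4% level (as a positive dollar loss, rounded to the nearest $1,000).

$8,524,000

VaR = z·σ = 1.366 × 3.12% = 4.262%.
On $200,000,000: 0.04262 × $200,000,000 = $8,524,000.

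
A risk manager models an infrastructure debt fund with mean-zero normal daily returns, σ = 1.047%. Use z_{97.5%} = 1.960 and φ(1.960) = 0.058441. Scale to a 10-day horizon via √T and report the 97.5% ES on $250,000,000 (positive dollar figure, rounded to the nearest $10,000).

σ_{10d} = 1.047% × √10 = 3.311%.
ES multiplier = φ(z)/(1−α) = 0.058441/0.025 = 2.338.
ES = 3.311% × 2.338 = 7.741%; on $250,000,000: $19,352,500.

$19,350,000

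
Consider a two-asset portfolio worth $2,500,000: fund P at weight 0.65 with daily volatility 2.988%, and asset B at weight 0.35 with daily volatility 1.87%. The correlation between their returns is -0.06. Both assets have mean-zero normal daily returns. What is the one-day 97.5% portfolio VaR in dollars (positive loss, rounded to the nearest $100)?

$98,600

σ_p² = 0.65²·2.988² + 0.35²·1.87² + 2·-0.06·0.65·0.35·2.988·1.87 = 4.0480 (%²).
σ_p = √4.0480 = 2.012%.
At 97.5%, z = 1.960.
VaR = 1.960 × 2.012% = 3.944%; on $2,500,000 that is $98,600.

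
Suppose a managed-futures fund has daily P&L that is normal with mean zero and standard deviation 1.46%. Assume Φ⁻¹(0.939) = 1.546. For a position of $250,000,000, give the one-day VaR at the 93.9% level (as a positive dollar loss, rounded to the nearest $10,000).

VaR = z·σ = 1.546 × 1.46% = 2.257%.
On $250,000,000: 0.02257 × $250,000,000 = $5,642,500.

$5,640,000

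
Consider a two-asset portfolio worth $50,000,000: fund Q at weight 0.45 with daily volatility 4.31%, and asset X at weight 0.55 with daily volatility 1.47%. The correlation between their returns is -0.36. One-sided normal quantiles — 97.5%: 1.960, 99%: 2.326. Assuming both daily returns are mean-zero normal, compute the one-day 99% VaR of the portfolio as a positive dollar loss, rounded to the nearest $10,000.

$2,110,000

σ_p² = 0.45²·4.31² + 0.55²·1.47² + 2·-0.36·0.45·0.55·4.31·1.47 = 3.2863 (%²).
σ_p = √3.2863 = 1.813%.
VaR = 2.326 × 1.813% = 4.217%; on $50,000,000 that is $2,108,500.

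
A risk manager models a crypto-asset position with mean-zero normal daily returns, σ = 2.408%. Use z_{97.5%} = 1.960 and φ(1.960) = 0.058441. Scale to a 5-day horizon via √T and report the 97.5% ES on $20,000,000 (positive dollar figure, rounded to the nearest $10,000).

$2,520,000

σ_{5d} = 2.408% × √5 = 5.384%.
ES multiplier = φ(z)/(1−α) = 0.058441/0.025 = 2.338.
ES = 5.384% × 2.338 = 12.588%; on $20,000,000: $2,517,600.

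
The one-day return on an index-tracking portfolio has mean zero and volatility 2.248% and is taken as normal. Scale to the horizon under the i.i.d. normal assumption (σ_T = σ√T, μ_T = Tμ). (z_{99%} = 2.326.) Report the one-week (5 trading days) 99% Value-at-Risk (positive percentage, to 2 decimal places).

11.69%

σ_{5d} = 2.248% × √5 = 5.027%.
VaR = 2.326 × 5.027% = 11.693%.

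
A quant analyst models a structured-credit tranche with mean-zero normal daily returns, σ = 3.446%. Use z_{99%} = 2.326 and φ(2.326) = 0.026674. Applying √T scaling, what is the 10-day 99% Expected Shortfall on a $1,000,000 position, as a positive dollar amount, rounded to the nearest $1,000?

$291,000

σ_{10d} = 3.446% × √10 = 10.897%.
ES multiplier = φ(z)/(1−α) = 0.026674/0.01 = 2.667.
ES = 10.897% × 2.667 = 29.062%; on $1,000,000: $290,620.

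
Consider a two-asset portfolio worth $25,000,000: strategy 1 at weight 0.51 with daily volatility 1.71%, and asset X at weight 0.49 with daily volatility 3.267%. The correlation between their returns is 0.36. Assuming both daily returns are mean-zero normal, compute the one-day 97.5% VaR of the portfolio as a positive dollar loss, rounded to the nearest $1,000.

$1,019,000

σ_p² = 0.51²·1.71² + 0.49²·3.267² + 2·0.36·0.51·0.49·1.71·3.267 = 4.3284 (%²).
σ_p = √4.3284 = 2.080%.
At 97.5%, z = 1.960.
VaR = 1.960 × 2.080% = 4.077%; on $25,000,000 that is $1,019,250.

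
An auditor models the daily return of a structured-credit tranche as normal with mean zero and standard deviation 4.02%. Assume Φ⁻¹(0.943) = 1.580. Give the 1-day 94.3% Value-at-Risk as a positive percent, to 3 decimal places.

6.352%

VaR = z·σ = 1.580 × 4.02% = 6.352%.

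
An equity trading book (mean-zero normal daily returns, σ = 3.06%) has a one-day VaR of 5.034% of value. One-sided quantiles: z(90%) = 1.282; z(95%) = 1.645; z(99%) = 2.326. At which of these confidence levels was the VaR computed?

95%

Implied z = VaR/σ = 5.034 / 3.06 = 1.645.
This matches z(95%) = 1.645.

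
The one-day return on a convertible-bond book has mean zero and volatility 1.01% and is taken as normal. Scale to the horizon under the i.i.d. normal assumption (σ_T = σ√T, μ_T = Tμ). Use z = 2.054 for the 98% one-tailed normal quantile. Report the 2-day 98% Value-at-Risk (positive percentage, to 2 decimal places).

σ_{2d} = 1.01% × √2 = 1.428%.
VaR = 2.054 × 1.428% = 2.933%.

2.93%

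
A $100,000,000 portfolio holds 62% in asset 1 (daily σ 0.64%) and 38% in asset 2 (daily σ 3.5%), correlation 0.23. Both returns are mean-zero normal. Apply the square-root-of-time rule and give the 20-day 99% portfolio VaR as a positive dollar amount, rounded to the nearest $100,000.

σ_p = √(0.62²·0.64² + 0.38²·3.5² + 2·0.23·0.62·0.38·0.64·3.5) = 1.473%.
σ_{20d} = 1.473% × √20 = 6.587%.
z(99%) = 2.326.
VaR = 2.326 × 6.587% = 15.321%; on $100,000,000 that is $15,321,000.

$15,300,000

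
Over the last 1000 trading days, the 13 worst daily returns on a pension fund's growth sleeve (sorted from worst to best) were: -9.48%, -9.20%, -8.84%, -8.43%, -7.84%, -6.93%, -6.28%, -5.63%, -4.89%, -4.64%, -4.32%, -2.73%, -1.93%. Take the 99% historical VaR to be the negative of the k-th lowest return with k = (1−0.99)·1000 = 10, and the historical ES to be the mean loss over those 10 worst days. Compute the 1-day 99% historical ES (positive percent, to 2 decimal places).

The 10 worst returns sum to -72.16%.
ES = −(-72.16%) / 10 = 7.216% ≈ 7.22%.

7.22%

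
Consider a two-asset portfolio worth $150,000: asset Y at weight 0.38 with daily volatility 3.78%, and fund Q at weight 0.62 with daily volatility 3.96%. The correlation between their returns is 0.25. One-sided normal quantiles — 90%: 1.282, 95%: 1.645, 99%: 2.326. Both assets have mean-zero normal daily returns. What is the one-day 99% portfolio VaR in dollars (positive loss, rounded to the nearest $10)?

$10,950

σ_p² = 0.38²·3.78² + 0.62²·3.96² + 2·0.25·0.38·0.62·3.78·3.96 = 9.8546 (%²).
σ_p = √9.8546 = 3.139%.
VaR = 2.326 × 3.139% = 7.301%; on $150,000 that is $10,952.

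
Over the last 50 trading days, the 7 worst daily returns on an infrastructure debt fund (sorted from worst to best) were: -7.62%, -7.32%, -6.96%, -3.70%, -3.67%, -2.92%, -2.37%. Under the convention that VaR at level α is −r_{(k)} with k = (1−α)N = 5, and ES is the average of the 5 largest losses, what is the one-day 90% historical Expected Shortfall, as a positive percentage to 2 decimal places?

The 5 worst returns sum to -29.27%.
ES = −(-29.27%) / 5 = 5.854% ≈ 5.85%.

5.85%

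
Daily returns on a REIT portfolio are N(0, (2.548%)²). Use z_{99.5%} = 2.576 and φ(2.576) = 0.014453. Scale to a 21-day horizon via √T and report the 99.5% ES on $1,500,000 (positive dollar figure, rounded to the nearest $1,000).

σ_{21d} = 2.548% × √21 = 11.676%.
ES multiplier = φ(z)/(1−α) = 0.014453/0.005 = 2.891.
ES = 11.676% × 2.891 = 33.755%; on $1,500,000: $506,325.

$506,000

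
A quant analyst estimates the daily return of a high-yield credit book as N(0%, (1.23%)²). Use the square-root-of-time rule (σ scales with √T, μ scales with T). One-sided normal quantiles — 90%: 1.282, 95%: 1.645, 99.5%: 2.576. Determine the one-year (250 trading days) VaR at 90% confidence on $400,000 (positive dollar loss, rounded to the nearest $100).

$99,700

σ_{250d} = 1.23% × √250 = 19.448%.
VaR = 1.282 × 19.448% = 24.932%.
On $400,000: 0.24932 × $400,000 = $99,728.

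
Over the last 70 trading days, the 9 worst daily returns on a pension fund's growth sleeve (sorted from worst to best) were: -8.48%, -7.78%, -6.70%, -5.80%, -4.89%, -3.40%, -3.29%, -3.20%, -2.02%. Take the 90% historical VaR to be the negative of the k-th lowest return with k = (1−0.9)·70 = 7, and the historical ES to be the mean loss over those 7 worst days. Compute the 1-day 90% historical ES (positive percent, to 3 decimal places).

The 7 worst returns sum to -40.34%.
ES = −(-40.34%) / 7 = 5.7628…% ≈ 5.763%.

5.763%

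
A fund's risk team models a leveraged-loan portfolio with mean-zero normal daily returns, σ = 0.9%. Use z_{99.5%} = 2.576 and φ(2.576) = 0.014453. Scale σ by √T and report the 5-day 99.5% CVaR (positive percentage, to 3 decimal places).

5.817%

σ_{5d} = 0.9% × √5 = 2.012%.
ES multiplier = φ(z)/(1−α) = 0.014453/0.005 = 2.891.
ES = 2.012% × 2.891 = 5.817%.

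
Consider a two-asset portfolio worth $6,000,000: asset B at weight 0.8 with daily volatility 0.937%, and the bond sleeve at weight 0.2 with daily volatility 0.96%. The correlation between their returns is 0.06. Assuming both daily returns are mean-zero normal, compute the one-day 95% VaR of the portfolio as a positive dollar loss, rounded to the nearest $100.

σ_p² = 0.8²·0.937² + 0.2²·0.96² + 2·0.06·0.8·0.2·0.937·0.96 = 0.6160 (%²).
σ_p = √0.6160 = 0.785%.
At 95%, z = 1.645.
VaR = 1.645 × 0.785% = 1.291%; on $6,000,000 that is $77,460.

$77,500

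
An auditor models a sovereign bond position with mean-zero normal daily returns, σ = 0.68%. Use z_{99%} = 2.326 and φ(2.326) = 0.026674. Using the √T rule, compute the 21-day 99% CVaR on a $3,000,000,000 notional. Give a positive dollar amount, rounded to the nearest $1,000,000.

$249,000,000

σ_{21d} = 0.68% × √21 = 3.116%.
ES multiplier = φ(z)/(1−α) = 0.026674/0.01 = 2.667.
ES = 3.116% × 2.667 = 8.310%; on $3,000,000,000: $249,300,000.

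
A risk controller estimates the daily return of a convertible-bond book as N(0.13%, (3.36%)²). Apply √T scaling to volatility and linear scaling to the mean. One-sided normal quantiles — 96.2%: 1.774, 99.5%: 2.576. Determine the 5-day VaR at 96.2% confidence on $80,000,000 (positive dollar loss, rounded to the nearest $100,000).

σ_{5d} = 3.36% × √5 = 7.513%; μ_{5d} = 5 × 0.13% = 0.650%.
VaR = −(0.650%) + 1.774 × 7.513% = 12.678%.
On $80,000,000: 0.12678 × $80,000,000 = $10,142,400.

$10,100,000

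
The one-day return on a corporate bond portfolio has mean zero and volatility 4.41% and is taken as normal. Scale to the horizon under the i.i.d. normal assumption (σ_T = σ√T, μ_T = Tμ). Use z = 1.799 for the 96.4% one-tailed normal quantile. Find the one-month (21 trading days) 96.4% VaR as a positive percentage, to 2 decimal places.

36.36%

σ_{21d} = 4.41% × √21 = 20.209%.
VaR = 1.799 × 20.209% = 36.356%.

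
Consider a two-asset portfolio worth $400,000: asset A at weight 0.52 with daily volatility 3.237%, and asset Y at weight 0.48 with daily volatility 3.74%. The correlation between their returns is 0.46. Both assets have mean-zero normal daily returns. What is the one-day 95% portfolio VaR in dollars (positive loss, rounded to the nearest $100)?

σ_p² = 0.52²·3.237² + 0.48²·3.74² + 2·0.46·0.52·0.48·3.237·3.74 = 8.8361 (%²).
σ_p = √8.8361 = 2.973%.
At 95%, z = 1.645.
VaR = 1.645 × 2.973% = 4.891%; on $400,000 that is $19,564.

$19,600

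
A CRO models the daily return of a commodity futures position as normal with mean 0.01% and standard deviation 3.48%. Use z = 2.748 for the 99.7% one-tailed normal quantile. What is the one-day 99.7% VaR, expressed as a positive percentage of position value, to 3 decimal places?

VaR = −μ + z·σ = −(0.01%) + 2.748 × 3.48% = 9.553%.

9.553%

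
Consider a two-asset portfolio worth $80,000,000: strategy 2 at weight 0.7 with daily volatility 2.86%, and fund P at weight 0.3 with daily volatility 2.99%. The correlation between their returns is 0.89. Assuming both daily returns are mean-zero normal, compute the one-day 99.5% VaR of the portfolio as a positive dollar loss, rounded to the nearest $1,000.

$5,832,000

σ_p² = 0.7²·2.86² + 0.3²·2.99² + 2·0.89·0.7·0.3·2.86·2.99 = 8.0091 (%²).
σ_p = √8.0091 = 2.830%.
At 99.5%, z = 2.576.
VaR = 2.576 × 2.830% = 7.290%; on $80,000,000 that is $5,832,000.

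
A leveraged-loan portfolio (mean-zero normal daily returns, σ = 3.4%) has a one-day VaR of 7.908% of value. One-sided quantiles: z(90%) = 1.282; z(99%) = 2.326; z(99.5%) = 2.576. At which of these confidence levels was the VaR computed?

Implied z = VaR/σ = 7.908 / 3.4 = 2.326.
This matches z(99%) = 2.326.

99%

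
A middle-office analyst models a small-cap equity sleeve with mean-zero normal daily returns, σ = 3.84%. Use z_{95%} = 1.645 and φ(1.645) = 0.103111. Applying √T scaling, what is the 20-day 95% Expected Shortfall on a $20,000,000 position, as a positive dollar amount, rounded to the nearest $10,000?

σ_{20d} = 3.84% × √20 = 17.173%.
ES multiplier = φ(z)/(1−α) = 0.103111/0.05 = 2.062.
ES = 17.173% × 2.062 = 35.411%; on $20,000,000: $7,082,200.

$7,080,000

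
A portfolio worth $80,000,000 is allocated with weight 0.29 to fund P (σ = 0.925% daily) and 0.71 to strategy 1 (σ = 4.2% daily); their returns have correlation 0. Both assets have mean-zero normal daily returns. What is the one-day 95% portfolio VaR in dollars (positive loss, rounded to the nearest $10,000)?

$3,940,000

σ_p² = 0.29²·0.925² + 0.71²·4.2² + 2·0·0.29·0.71·0.925·4.2 = 8.9643 (%²).
σ_p = √8.9643 = 2.994%.
At 95%, z = 1.645.
VaR = 1.645 × 2.994% = 4.925%; on $80,000,000 that is $3,940,000.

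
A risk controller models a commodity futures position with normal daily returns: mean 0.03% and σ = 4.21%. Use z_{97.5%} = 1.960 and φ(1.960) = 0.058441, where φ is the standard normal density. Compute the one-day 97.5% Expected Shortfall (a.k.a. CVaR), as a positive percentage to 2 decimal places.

Tail multiplier: φ(z)/(1−α) = 0.058441 / 0.025 = 2.338.
ES = −(0.03%) + 4.21% × 2.338 = 9.813%.

9.81%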